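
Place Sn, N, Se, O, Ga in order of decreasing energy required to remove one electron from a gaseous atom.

N > O > Se > Sn > Ga

N is in period 2, group 15; O is in period 2, group 16; Ga is in period 4, group 13; Se is in period 4, group 16; Sn is in period 5, group 14.
IE₁ increases left→right with effective nuclear charge and decreases top→bottom as the valence shell moves farther out.
Neither a single period nor a single group — weigh both effects.
Sn > Ga: period and group pull opposite ways; the across-period shift dominates (709 vs 579 kJ/mol).
Se > Sn: relative to Sn, both the across-period and down-group shifts push Se's first ionization energy up.
O > Se: O sits above Se in group 16, so the down-group effect alone puts O higher.
N > O: this pair runs against the simple trend — see the exception note.
Note the exception: N has a higher first ionization energy than O, contrary to the simple trend — pairing an electron in O's 2p⁴ costs repulsion energy, so O ionizes more easily than half-filled N (2p³).
Tabulated first ionization energy (kJ/mol): N 1402, O 1314, Ga 579, Se 941, Sn 709.
So from highest to lowest: N > O > Se > Sn > Ga.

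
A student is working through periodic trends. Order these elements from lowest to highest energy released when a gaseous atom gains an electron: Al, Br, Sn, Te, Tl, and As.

Tl < Al < As < Sn < Te < Br

Al is in period 3, group 13; As is in period 4, group 15; Br is in period 4, group 17; Sn is in period 5, group 14; Te is in period 5, group 16; Tl is in period 6, group 13.
EA tends to increase across a period and decrease down a group, though the pattern is less regular than for IE or radius.
These span different periods and groups, so the two trends combine.
Al > Tl: they share group 13; the group trend gives Al the larger value.
As > Al: the two effects oppose for this pair; the across-period effect wins (78 vs 42 kJ/mol).
Sn > As: this pair runs against the simple trend — see the exception note.
Te > Sn: Te lies to the right of Sn in period 5, so the across-period effect alone puts Te higher.
Br > Te: relative to Te, both the across-period and down-group shifts push Br's electron affinity up.
Note the exception: Sn has a higher electron affinity than As, contrary to the simple trend — adding an electron to As's half-filled np³ subshell costs electron-pairing energy.
Tabulated electron affinity (kJ/mol): Al 42, As 78, Br 325, Sn 107, Te 190, Tl 19.
So from lowest to highest: Tl < Al < As < Sn < Te < Br.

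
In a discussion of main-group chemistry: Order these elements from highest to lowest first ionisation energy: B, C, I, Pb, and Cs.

B is in period 2, group 13; C is in period 2, group 14; I is in period 5, group 17; Cs is in period 6, group 1; Pb is in period 6, group 14.
First ionization energy rises across a period (greater Z_eff holds electrons more tightly) and falls down a group (valence electrons are farther from the nucleus).
Here both period and group differ, so the two effects have to be weighed against each other.
Pb > Cs: both are in period 6; the period trend gives Pb the larger value.
B > Pb: period and group pull opposite ways; the down-group shift dominates (801 vs 716 kJ/mol).
I > B: period and group pull opposite ways; the across-period shift dominates (1008 vs 801 kJ/mol).
C > I: period and group pull opposite ways; the down-group shift dominates (1086 vs 1008 kJ/mol).
For reference (kJ/mol): B 801, C 1086, I 1008, Cs 376, Pb 716.
So from highest to lowest: C > I > B > Pb > Cs.

C > I > B > Pb > Cs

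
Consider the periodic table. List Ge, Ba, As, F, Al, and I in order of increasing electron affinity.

Ba, Al, As, Ge, I, F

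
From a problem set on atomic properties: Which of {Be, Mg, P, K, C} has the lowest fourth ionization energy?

The fourth ionization energy removes an electron from the +3 ion. For each element: Be³⁺ is already 1 electron into the core; Mg³⁺ is already 1 electron into the core; P³⁺ still has 2 valence electrons; K³⁺ is already 2 electrons into the core; C³⁺ still has 1 valence electron.
Usually core removal costs more than valence removal, but here the competition is close: a tightly held n=2 valence electron can cost more to remove than an n=3 core electron, so the actual values have to decide it.
Valence configurations: P³⁺ [Ne]3s², C³⁺ [He]2s¹.
Tabulated IE_4 (kJ/mol): Be 21007, Mg 10543, P 4964, K 5877, C 6223.
Hence IE_4: P < K < C < Mg < Be.

P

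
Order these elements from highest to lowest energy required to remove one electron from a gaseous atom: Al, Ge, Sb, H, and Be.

H is in period 1, group 1; Be is in period 2, group 2; Al is in period 3, group 13; Ge is in period 4, group 14; Sb is in period 5, group 15.
Removing the outermost electron gets harder across a period and easier down a group.
A diagonal step moves right (one effect) and down (the opposite effect) at once.
Ge > Al: period and group pull opposite ways; the across-period shift dominates (762 vs 578 kJ/mol).
Sb > Ge: period and group pull opposite ways; the across-period shift dominates (831 vs 762 kJ/mol).
Be > Sb: the two effects oppose for this pair; the down-group effect wins (900 vs 831 kJ/mol).
H > Be: the two effects oppose for this pair; the down-group effect wins (1312 vs 900 kJ/mol).
For reference (kJ/mol): H 1312, Be 900, Al 578, Ge 762, Sb 831.
So from highest to lowest: H > Be > Sb > Ge > Al.

H, Be, Sb, Ge, Al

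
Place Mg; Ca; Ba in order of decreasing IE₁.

Mg, Ca, Ba

Mg is in period 3, group 2; Ca is in period 4, group 2; Ba is in period 6, group 2.
Removing the outermost electron gets harder across a period and easier down a group.
All are in group 2, so first ionization energy increases up the group.
So from highest to lowest: Mg > Ca > Ba.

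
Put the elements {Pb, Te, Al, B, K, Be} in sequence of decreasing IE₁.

Be is in period 2, group 2; B is in period 2, group 13; Al is in period 3, group 13; K is in period 4, group 1; Te is in period 5, group 16; Pb is in period 6, group 14.
Across a period the outer electron is held more tightly (higher IE₁); down a group it sits in a higher shell, more shielded, and comes off more easily.
Here both period and group differ, so the two effects have to be weighed against each other.
Al > K: relative to K, both the across-period and down-group shifts push Al's first ionization energy up.
Pb > Al: the two effects oppose for this pair; the across-period effect wins (716 vs 578 kJ/mol).
B > Pb: the two effects oppose for this pair; the down-group effect wins (801 vs 716 kJ/mol).
Te > B: the two effects oppose for this pair; the across-period effect wins (869 vs 801 kJ/mol).
Be > Te: period and group pull opposite ways; the down-group shift dominates (900 vs 869 kJ/mol).
Note the exception: Be has a higher first ionization energy than B, contrary to the simple trend — removing B's lone 2p electron is easier than breaking Be's filled 2s².
Tabulated first ionization energy (kJ/mol): Be 900, B 801, Al 578, K 419, Te 869, Pb 716.
So from highest to lowest: Be > Te > B > Pb > Al > K.

Be > Te > B > Pb > Al > K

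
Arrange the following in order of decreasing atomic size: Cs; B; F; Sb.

B is in period 2, group 13; F is in period 2, group 17; Sb is in period 5, group 15; Cs is in period 6, group 1.
Atomic radius shrinks across a period as nuclear charge pulls the same shell inward, and grows down a group as new shells are added.
These span different periods and groups, so the two trends combine.
B > F: B lies to the left of F in period 2, so the across-period effect alone puts B larger.
Sb > B: the two effects oppose for this pair; the down-group effect wins (140 vs 85 pm).
Cs > Sb: relative to Sb, both the across-period and down-group shifts push Cs's atomic radius up.
Approximate values (pm): B 85, F 64, Sb 140, Cs 232.
So from largest to smallest: Cs > Sb > B > F.

Cs > Sb > B > F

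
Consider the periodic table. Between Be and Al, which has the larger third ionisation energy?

Be

IE_3 is the cost of taking one more electron from the +2 cation: Be²⁺ is the bare [He] core; Al²⁺ still has 1 valence electron.
Pulling an electron out of a noble-gas core costs far more than removing a remaining valence electron, so Be sits at the high end of IE_3.
Approximate IE_3 values (kJ/mol): Be 14849, Al 2745.
Putting it together, IE_3: Al < Be.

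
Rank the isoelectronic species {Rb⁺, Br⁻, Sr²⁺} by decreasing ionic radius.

All of these have 36 electrons, so size is governed by nuclear charge alone: the more protons, the stronger the pull on the same electron cloud, and the smaller the ion.
Nuclear charges: Sr²⁺ (Z=38), Rb⁺ (Z=37), Br⁻ (Z=35).
Largest to smallest: Br⁻ > Rb⁺ > Sr²⁺.

Br⁻ > Rb⁺ > Sr²⁺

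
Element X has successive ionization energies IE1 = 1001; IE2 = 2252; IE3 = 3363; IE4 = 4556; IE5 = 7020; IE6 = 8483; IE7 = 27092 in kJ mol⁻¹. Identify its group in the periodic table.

Group 16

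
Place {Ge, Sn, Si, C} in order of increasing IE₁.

Sn < Ge < Si < C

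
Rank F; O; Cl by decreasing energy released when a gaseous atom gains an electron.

Cl > F > O

Electron affinity generally becomes more exothermic across a period toward the halogens and less exothermic down a group.
Here both period and group differ, so the two effects have to be weighed against each other.
F > O: both are in period 2; the period trend gives F the larger value.
Cl > F: this pair runs against the simple trend — see the exception note.
Note the exception: Cl has a higher electron affinity than F, contrary to the simple trend — F's small 2p subshell makes the incoming electron feel strong e⁻–e⁻ repulsion, so Cl actually releases more energy on gaining an electron.
Approximate values (kJ/mol): O 141, F 328, Cl 349.
So from highest to lowest: Cl > F > O.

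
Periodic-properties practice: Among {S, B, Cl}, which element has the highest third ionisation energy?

After 2 electrons have been removed, what remains? S²⁺ still has 4 valence electrons; B²⁺ still has 1 valence electron; Cl²⁺ still has 5 valence electrons.
All are still removing valence electrons, so compare the +2 ions as you would atoms: IE_3 generally rises across a period (higher Z_eff) and falls down a group (larger shell), subject to the usual subshell exceptions.
Valence configurations: S²⁺ [Ne]3s²3p², B²⁺ [He]2s¹, Cl²⁺ [Ne]3s²3p³.
Tabulated IE_3 (kJ/mol): S 3357, B 3660, Cl 3822.
Putting it together, IE_3: S < B < Cl.

Cl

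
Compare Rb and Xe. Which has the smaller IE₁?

Rb is in period 5, group 1; Xe is in period 5, group 18.
Removing the outermost electron gets harder across a period and easier down a group.
All lie in period 5, so first ionization energy increases left to right.
So Rb has the smaller IE₁ (Rb < Xe).

Rb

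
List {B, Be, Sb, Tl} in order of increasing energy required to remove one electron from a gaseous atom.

Tl, B, Sb, Be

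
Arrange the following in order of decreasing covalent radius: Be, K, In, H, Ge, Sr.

Across a period the added protons contract the valence shell; down a group each new principal shell makes the atom larger.
These span different periods and groups, so the two trends combine.
Be > H: period and group pull opposite ways; the down-group shift dominates (102 vs 32 pm).
Ge > Be: the two effects oppose for this pair; the down-group effect wins (121 vs 102 pm).
In > Ge: relative to Ge, both the across-period and down-group shifts push In's atomic radius up.
Sr > In: both are in period 5; the period trend gives Sr the larger value.
K > Sr: period and group pull opposite ways; the across-period shift dominates (196 vs 185 pm).
Approximate values (pm): H 32, Be 102, K 196, Ge 121, Sr 185, In 142.
So from largest to smallest: K > Sr > In > Ge > Be > H.

K > Sr > In > Ge > Be > H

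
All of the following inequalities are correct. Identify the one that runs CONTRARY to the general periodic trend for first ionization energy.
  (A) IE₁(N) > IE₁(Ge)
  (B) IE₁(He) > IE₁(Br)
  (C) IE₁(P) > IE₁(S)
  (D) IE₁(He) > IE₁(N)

(C)

The general trend: first ionization energy increases across a period and decreases down a group.
(A) N (period 2, group 15) vs Ge (period 4, group 14): the stated order agrees with the simple trend.
(B) He (period 1, group 18) vs Br (period 4, group 17): the stated order agrees with the simple trend.
(C) P (period 3, group 15) vs S (period 3, group 16): the stated order contradicts the simple trend.
(D) He (period 1, group 18) vs N (period 2, group 15): the stated order agrees with the simple trend.
The exception is (C): S (3p⁴) ionizes more easily than half-filled P (3p³) because the paired 3p electron in S is pushed out by e⁻–e⁻ repulsion.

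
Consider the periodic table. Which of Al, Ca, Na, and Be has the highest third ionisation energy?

Be

IE_3 is the cost of taking one more electron from the +2 cation: Al²⁺ still has 1 valence electron; Ca²⁺ is the bare [Ar] core; Na²⁺ is already 1 electron into the core; Be²⁺ is the bare [He] core.
Pulling an electron out of a noble-gas core costs far more than removing a remaining valence electron, so Ca, Na and Be sit at the high end of IE_3.
The numbers (kJ/mol): Al 2745, Ca 4912, Na 6910, Be 14849.
Overall IE_3 order: Al < Ca < Na < Be.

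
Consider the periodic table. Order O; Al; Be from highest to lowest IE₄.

Be > Al > O

Consider each +3 ion: O³⁺ still has 3 valence electrons; Al³⁺ is the bare [Ne] core; Be³⁺ is already 1 electron into the core.
Core electrons are held far more tightly than valence electrons, so Al and Be top the IE_4 order.
The numbers (kJ/mol): O 7469, Al 11577, Be 21007.
Overall IE_4 order: O < Al < Be.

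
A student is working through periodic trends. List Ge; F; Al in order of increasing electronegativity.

Al, Ge, F

F is in period 2, group 17; Al is in period 3, group 13; Ge is in period 4, group 14.
Electronegativity increases across a period and decreases down a group, tracking effective nuclear charge and atomic size.
Here both period and group differ, so the two effects have to be weighed against each other.
Ge > Al: period and group pull opposite ways; the across-period shift dominates (2.01 vs 1.61).
F > Ge: both effects reinforce here, so F is clearly the higher of the two.
Approximate values (Pauling): F 3.98, Al 1.61, Ge 2.01.
So from lowest to highest: Al < Ge < F.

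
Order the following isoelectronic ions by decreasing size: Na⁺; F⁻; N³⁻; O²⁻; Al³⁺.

All of these have 10 electrons, so size is governed by nuclear charge alone: the more protons, the stronger the pull on the same electron cloud, and the smaller the ion.
Nuclear charges: Al³⁺ (Z=13), Na⁺ (Z=11), F⁻ (Z=9), O²⁻ (Z=8), N³⁻ (Z=7).
Largest to smallest: N³⁻ > O²⁻ > F⁻ > Na⁺ > Al³⁺.

N³⁻ > O²⁻ > F⁻ > Na⁺ > Al³⁺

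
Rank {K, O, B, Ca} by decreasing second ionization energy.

O > K > B > Ca

The second ionization energy removes an electron from the +1 ion. For each element: K⁺ is the bare [Ar] core; O⁺ still has 5 valence electrons; B⁺ still has 2 valence electrons; Ca⁺ still has 1 valence electron.
Usually core removal costs more than valence removal, but here the competition is close: a tightly held n=2 valence electron can cost more to remove than an n=3 core electron, so the actual values have to decide it.
Valence configurations: O⁺ [He]2s²2p³, B⁺ [He]2s², Ca⁺ [Ar]4s¹.
The numbers (kJ/mol): K 3052, O 3388, B 2427, Ca 1145.
So the second ionization energies run Ca < B < K < O.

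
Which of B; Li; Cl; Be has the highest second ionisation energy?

Li

Consider each +1 ion: B⁺ still has 2 valence electrons; Li⁺ is the bare [He] core; Cl⁺ still has 6 valence electrons; Be⁺ still has 1 valence electron.
Pulling an electron out of a noble-gas core costs far more than removing a remaining valence electron, so Li sits at the high end of IE_2.
Valence configurations: B⁺ [He]2s², Cl⁺ [Ne]3s²3p⁴, Be⁺ [He]2s¹.
The numbers (kJ/mol): B 2427, Li 7298, Cl 2298, Be 1757.
Putting it together, IE_2: Be < Cl < B < Li.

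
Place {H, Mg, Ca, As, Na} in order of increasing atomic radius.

H is in period 1, group 1; Na is in period 3, group 1; Mg is in period 3, group 2; Ca is in period 4, group 2; As is in period 4, group 15.
Radius decreases left→right (rising Z_eff, same n) and increases top→bottom (higher n).
Here both period and group differ, so the two effects have to be weighed against each other.
As > H: the two effects oppose for this pair; the down-group effect wins (121 vs 32 pm).
Mg > As: the two effects oppose for this pair; the across-period effect wins (139 vs 121 pm).
Na > Mg: Na lies to the left of Mg in period 3, so the across-period effect alone puts Na larger.
Ca > Na: the two effects oppose for this pair; the down-group effect wins (171 vs 155 pm).
Tabulated atomic radius (pm): H 32, Na 155, Mg 139, Ca 171, As 121.
So from smallest to largest: H < As < Mg < Na < Ca.

H, As, Mg, Na, Ca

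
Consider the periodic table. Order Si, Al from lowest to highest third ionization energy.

Al, Si

Consider each +2 ion: Si²⁺ still has 2 valence electrons; Al²⁺ still has 1 valence electron.
All are still removing valence electrons, so compare the +2 ions as you would atoms: IE_3 generally rises across a period (higher Z_eff) and falls down a group (larger shell), subject to the usual subshell exceptions.
Valence configurations: Si²⁺ [Ne]3s², Al²⁺ [Ne]3s¹.
Tabulated IE_3 (kJ/mol): Si 3232, Al 2745.
Hence IE_3: Al < Si.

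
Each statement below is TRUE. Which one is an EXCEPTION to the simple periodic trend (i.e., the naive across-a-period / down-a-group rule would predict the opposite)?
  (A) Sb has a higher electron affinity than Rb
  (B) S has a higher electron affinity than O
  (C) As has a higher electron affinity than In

The general trend: electron affinity increases across a period and decreases down a group.
(A) Sb (period 5, group 15) vs Rb (period 5, group 1): the stated order agrees with the simple trend.
(B) S (period 3, group 16) vs O (period 2, group 16): the stated order contradicts the simple trend.
(C) As (period 4, group 15) vs In (period 5, group 13): the stated order agrees with the simple trend.
The exception is (B): the compact 2p subshell of O repels the added electron more than S's larger 3p does.

(B)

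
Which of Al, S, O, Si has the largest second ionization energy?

IE_2 is the cost of taking one more electron from the +1 cation: Al⁺ still has 2 valence electrons; S⁺ still has 5 valence electrons; O⁺ still has 5 valence electrons; Si⁺ still has 3 valence electrons.
All are still removing valence electrons, so compare the +1 ions as you would atoms: IE_2 generally rises across a period (higher Z_eff) and falls down a group (larger shell), subject to the usual subshell exceptions.
Valence configurations: Al⁺ [Ne]3s², S⁺ [Ne]3s²3p³, O⁺ [He]2s²2p³, Si⁺ [Ne]3s²3p¹.
Si⁺ loses a lone 3p electron whereas Al⁺ must break into a filled 3s² pair, so IE_2(Al) > IE_2(Si) even though Si has the higher nuclear charge.
The numbers (kJ/mol): Al 1817, S 2252, O 3388, Si 1577.
Overall IE_2 order: Si < Al < S < O.

O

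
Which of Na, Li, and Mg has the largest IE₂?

Li

Consider each +1 ion: Na⁺ is the bare [Ne] core; Li⁺ is the bare [He] core; Mg⁺ still has 1 valence electron.
Core electrons are held far more tightly than valence electrons, so Na and Li top the IE_2 order.
The numbers (kJ/mol): Na 4562, Li 7298, Mg 1451.
Putting it together, IE_2: Mg < Na < Li.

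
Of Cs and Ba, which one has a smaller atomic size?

Cs is in period 6, group 1; Ba is in period 6, group 2.
Moving right in a period, electrons are added to the same shell under a stronger nuclear pull, so atoms get smaller; moving down, a new shell is opened and atoms get larger.
All lie in period 6, so atomic radius increases right to left.
So Ba has the smaller atomic size (Ba < Cs).

Ba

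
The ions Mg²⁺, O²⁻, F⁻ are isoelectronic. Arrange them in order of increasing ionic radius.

Mg²⁺, F⁻, O²⁻

All of these have 10 electrons, so size is governed by nuclear charge alone: the more protons, the stronger the pull on the same electron cloud, and the smaller the ion.
Nuclear charges: Mg²⁺ (Z=12), F⁻ (Z=9), O²⁻ (Z=8).
Smallest to largest: Mg²⁺ < F⁻ < O²⁻.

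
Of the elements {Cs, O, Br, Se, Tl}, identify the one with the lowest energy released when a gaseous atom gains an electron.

Tl

O is in period 2, group 16; Se is in period 4, group 16; Br is in period 4, group 17; Cs is in period 6, group 1; Tl is in period 6, group 13.
Adding an electron releases more energy for atoms nearer the top right (short of the noble gases).
Here both period and group differ, so the two effects have to be weighed against each other.
Cs > Tl: this pair runs against the simple trend — see the exception note.
O > Cs: relative to Cs, both the across-period and down-group shifts push O's electron affinity up.
Se > O: this pair runs against the simple trend — see the exception note.
Br > Se: both are in period 4; the period trend gives Br the larger value.
Note the exception: Cs has a higher electron affinity than Tl, contrary to the simple trend — Tl's ns²np¹ configuration gives only a small electron affinity — the sparsely filled np subshell binds an added electron weakly.
Note the exception: Se has a higher electron affinity than O, contrary to the simple trend — O's compact 2p subshell gives strong electron–electron repulsion on the added electron.
Approximate values (kJ/mol): O 141, Se 195, Br 325, Cs 46, Tl 19.
The lowest energy released when a gaseous atom gains an electron among these belongs to Tl.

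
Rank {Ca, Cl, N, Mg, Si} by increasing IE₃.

Si, Cl, N, Ca, Mg

The third ionization energy removes an electron from the +2 ion. For each element: Ca²⁺ is the bare [Ar] core; Cl²⁺ still has 5 valence electrons; N²⁺ still has 3 valence electrons; Mg²⁺ is the bare [Ne] core; Si²⁺ still has 2 valence electrons.
Pulling an electron out of a noble-gas core costs far more than removing a remaining valence electron, so Ca and Mg sit at the high end of IE_3.
Valence configurations: Cl²⁺ [Ne]3s²3p³, N²⁺ [He]2s²2p¹, Si²⁺ [Ne]3s².
Approximate IE_3 values (kJ/mol): Ca 4912, Cl 3822, N 4578, Mg 7733, Si 3232.
So the third ionization energies run Si < Cl < N < Ca < Mg.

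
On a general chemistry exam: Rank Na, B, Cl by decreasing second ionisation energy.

The second ionization energy removes an electron from the +1 ion. For each element: Na⁺ is the bare [Ne] core; B⁺ still has 2 valence electrons; Cl⁺ still has 6 valence electrons.
Core electrons are held far more tightly than valence electrons, so Na tops the IE_2 order.
Valence configurations: B⁺ [He]2s², Cl⁺ [Ne]3s²3p⁴.
Tabulated IE_2 (kJ/mol): Na 4562, B 2427, Cl 2298.
Overall IE_2 order: Cl < B < Na.

Na > B > Cl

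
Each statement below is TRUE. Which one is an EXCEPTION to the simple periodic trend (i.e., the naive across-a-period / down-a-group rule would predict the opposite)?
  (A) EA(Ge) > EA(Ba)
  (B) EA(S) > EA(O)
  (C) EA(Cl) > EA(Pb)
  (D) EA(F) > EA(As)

(B)

The general trend: electron affinity increases across a period and decreases down a group.
(A) Ge (period 4, group 14) vs Ba (period 6, group 2): the stated order agrees with the simple trend.
(B) S (period 3, group 16) vs O (period 2, group 16): the stated order contradicts the simple trend.
(C) Cl (period 3, group 17) vs Pb (period 6, group 14): the stated order agrees with the simple trend.
(D) F (period 2, group 17) vs As (period 4, group 15): the stated order agrees with the simple trend.
The exception is (B): the compact 2p subshell of O repels the added electron more than S's larger 3p does.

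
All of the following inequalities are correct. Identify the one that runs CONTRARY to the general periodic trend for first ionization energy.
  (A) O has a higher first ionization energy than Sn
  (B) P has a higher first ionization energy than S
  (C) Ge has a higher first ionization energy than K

The general trend: first ionization energy increases across a period and decreases down a group.
(A) O (period 2, group 16) vs Sn (period 5, group 14): the stated order agrees with the simple trend.
(B) P (period 3, group 15) vs S (period 3, group 16): the stated order contradicts the simple trend.
(C) Ge (period 4, group 14) vs K (period 4, group 1): the stated order agrees with the simple trend.
The exception is (B): S (3p⁴) ionizes more easily than half-filled P (3p³) because the paired 3p electron in S is pushed out by e⁻–e⁻ repulsion.

(B)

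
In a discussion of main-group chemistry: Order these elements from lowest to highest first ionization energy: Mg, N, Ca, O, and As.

IE₁ increases left→right with effective nuclear charge and decreases top→bottom as the valence shell moves farther out.
Neither a single period nor a single group — weigh both effects.
Mg > Ca: they share group 2; the group trend gives Mg the larger value.
As > Mg: period and group pull opposite ways; the across-period shift dominates (947 vs 738 kJ/mol).
O > As: both effects reinforce here, so O is clearly the higher of the two.
N > O: this pair runs against the simple trend — see the exception note.
Note the exception: N has a higher first ionization energy than O, contrary to the simple trend — pairing an electron in O's 2p⁴ costs repulsion energy, so O ionizes more easily than half-filled N (2p³).
For reference (kJ/mol): N 1402, O 1314, Mg 738, Ca 590, As 947.
So from lowest to highest: Ca < Mg < As < O < N.

Ca < Mg < As < O < N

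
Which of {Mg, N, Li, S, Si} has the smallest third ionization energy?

The third ionization energy removes an electron from the +2 ion. For each element: Mg²⁺ is the bare [Ne] core; N²⁺ still has 3 valence electrons; Li²⁺ is already 1 electron into the core; S²⁺ still has 4 valence electrons; Si²⁺ still has 2 valence electrons.
Breaking into a closed-shell core is much more expensive than removing a leftover valence electron — Mg and Li have the largest IE_3 here.
Valence configurations: N²⁺ [He]2s²2p¹, S²⁺ [Ne]3s²3p², Si²⁺ [Ne]3s².
The numbers (kJ/mol): Mg 7733, N 4578, Li 11815, S 3357, Si 3232.
So the third ionization energies run Si < S < N < Mg < Li.

Si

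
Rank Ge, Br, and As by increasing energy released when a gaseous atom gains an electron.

As < Ge < Br

Ge is in period 4, group 14; As is in period 4, group 15; Br is in period 4, group 17.
Electron affinity generally becomes more exothermic across a period toward the halogens and less exothermic down a group.
All lie in period 4; the across-period trend (electron affinity increases left to right) applies, with the exception below.
Note the exception: Ge has a higher electron affinity than As, contrary to the simple trend — adding an electron to As's half-filled 4p³ is unfavourable, so Ge (4p²) has the more exothermic EA.
Approximate values (kJ/mol): Ge 119, As 78, Br 325.
So from lowest to highest: As < Ge < Br.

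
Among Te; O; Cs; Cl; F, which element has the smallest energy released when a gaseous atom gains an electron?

Cs

O is in period 2, group 16; F is in period 2, group 17; Cl is in period 3, group 17; Te is in period 5, group 16; Cs is in period 6, group 1.
EA tends to increase across a period and decrease down a group, though the pattern is less regular than for IE or radius.
Here both period and group differ, so the two effects have to be weighed against each other.
O > Cs: relative to Cs, both the across-period and down-group shifts push O's electron affinity up.
Te > O: this pair runs against the simple trend — see the exception note.
F > Te: both effects reinforce here, so F is clearly the higher of the two.
Cl > F: this pair runs against the simple trend — see the exception note.
Note the exception: Te has a higher electron affinity than O, contrary to the simple trend — O's compact 2p subshell gives strong electron–electron repulsion on the added electron.
Note the exception: Cl has a higher electron affinity than F, contrary to the simple trend — F's small 2p subshell makes the incoming electron feel strong e⁻–e⁻ repulsion, so Cl actually releases more energy on gaining an electron.
For reference (kJ/mol): O 141, F 328, Cl 349, Te 190, Cs 46.
The smallest energy released when a gaseous atom gains an electron among these belongs to Cs.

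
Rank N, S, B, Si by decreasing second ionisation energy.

N > B > S > Si

Consider each +1 ion: N⁺ still has 4 valence electrons; S⁺ still has 5 valence electrons; B⁺ still has 2 valence electrons; Si⁺ still has 3 valence electrons.
All are still removing valence electrons, so compare the +1 ions as you would atoms: IE_2 generally rises across a period (higher Z_eff) and falls down a group (larger shell), subject to the usual subshell exceptions.
Valence configurations: N⁺ [He]2s²2p², S⁺ [Ne]3s²3p³, B⁺ [He]2s², Si⁺ [Ne]3s²3p¹.
The numbers (kJ/mol): N 2856, S 2252, B 2427, Si 1577.
Overall IE_2 order: Si < S < B < N.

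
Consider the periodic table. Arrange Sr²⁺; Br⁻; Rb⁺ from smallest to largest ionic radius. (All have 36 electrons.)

All of these have 36 electrons, so size is governed by nuclear charge alone: the more protons, the stronger the pull on the same electron cloud, and the smaller the ion.
Nuclear charges: Sr²⁺ (Z=38), Rb⁺ (Z=37), Br⁻ (Z=35).
Smallest to largest: Sr²⁺ < Rb⁺ < Br⁻.

Sr²⁺ < Rb⁺ < Br⁻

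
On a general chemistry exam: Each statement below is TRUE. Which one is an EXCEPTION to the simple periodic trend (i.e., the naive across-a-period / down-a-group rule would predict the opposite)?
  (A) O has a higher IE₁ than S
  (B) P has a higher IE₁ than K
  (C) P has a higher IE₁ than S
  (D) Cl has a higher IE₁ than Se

(C)

The general trend: IE₁ increases across a period and decreases down a group.
(A) O (period 2, group 16) vs S (period 3, group 16): the stated order agrees with the simple trend.
(B) P (period 3, group 15) vs K (period 4, group 1): the stated order agrees with the simple trend.
(C) P (period 3, group 15) vs S (period 3, group 16): the stated order contradicts the simple trend.
(D) Cl (period 3, group 17) vs Se (period 4, group 16): the stated order agrees with the simple trend.
The exception is (C): S (3p⁴) ionizes more easily than half-filled P (3p³) because the paired 3p electron in S is pushed out by e⁻–e⁻ repulsion.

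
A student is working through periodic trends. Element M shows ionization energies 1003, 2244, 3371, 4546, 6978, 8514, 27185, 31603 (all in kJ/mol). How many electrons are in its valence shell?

Look for the largest jump between consecutive ionization energies: IE7/IE6 ≈ 3.2, far larger than any earlier ratio.
That jump marks the point where a core electron is being removed. So the atom has 6 valence electrons.

6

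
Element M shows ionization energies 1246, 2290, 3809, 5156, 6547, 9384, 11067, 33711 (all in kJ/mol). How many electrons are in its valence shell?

Look for the largest jump between consecutive ionization energies: IE8/IE7 ≈ 3.0, far larger than any earlier ratio.
That jump marks the point where a core electron is being removed. So the atom has 7 valence electrons.

7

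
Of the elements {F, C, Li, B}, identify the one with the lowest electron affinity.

B

Li is in period 2, group 1; B is in period 2, group 13; C is in period 2, group 14; F is in period 2, group 17.
Adding an electron releases more energy for atoms nearer the top right (short of the noble gases).
All lie in period 2; the across-period trend (electron affinity increases left to right) applies, with the exception below.
Note the exception: Li has a higher electron affinity than B, contrary to the simple trend — B's ns²np¹ configuration gives only a small electron affinity — the sparsely filled np subshell binds an added electron weakly.
Approximate values (kJ/mol): Li 60, B 27, C 122, F 328.
The lowest electron affinity among these belongs to B.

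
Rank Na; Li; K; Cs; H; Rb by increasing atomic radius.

H, Li, Na, K, Rb, Cs

Moving right in a period, electrons are added to the same shell under a stronger nuclear pull, so atoms get smaller; moving down, a new shell is opened and atoms get larger.
All are in group 1, so atomic radius increases down the group.
So from smallest to largest: H < Li < Na < K < Rb < Cs.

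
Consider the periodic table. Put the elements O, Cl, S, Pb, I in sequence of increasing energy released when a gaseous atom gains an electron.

Pb < O < S < I < Cl

O is in period 2, group 16; S is in period 3, group 16; Cl is in period 3, group 17; I is in period 5, group 17; Pb is in period 6, group 14.
Electron affinity generally becomes more exothermic across a period toward the halogens and less exothermic down a group.
Here both period and group differ, so the two effects have to be weighed against each other.
O > Pb: relative to Pb, both the across-period and down-group shifts push O's electron affinity up.
S > O: this pair runs against the simple trend — see the exception note.
I > S: the two effects oppose for this pair; the across-period effect wins (295 vs 200 kJ/mol).
Cl > I: Cl sits above I in group 17, so the down-group effect alone puts Cl higher.
Note the exception: S has a higher electron affinity than O, contrary to the simple trend — the compact 2p subshell of O repels the added electron more than S's larger 3p does.
For reference (kJ/mol): O 141, S 200, Cl 349, I 295, Pb 35.
So from lowest to highest: Pb < O < S < I < Cl.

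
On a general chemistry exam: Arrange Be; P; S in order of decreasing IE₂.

After 1 electron has been removed, what remains? Be⁺ still has 1 valence electron; P⁺ still has 4 valence electrons; S⁺ still has 5 valence electrons.
All are still removing valence electrons, so compare the +1 ions as you would atoms: IE_2 generally rises across a period (higher Z_eff) and falls down a group (larger shell), subject to the usual subshell exceptions.
Valence configurations: Be⁺ [He]2s¹, P⁺ [Ne]3s²3p², S⁺ [Ne]3s²3p³.
The numbers (kJ/mol): Be 1757, P 1907, S 2252.
Putting it together, IE_2: Be < P < S.

S > P > Be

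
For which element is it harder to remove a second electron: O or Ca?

O

Consider each +1 ion: O⁺ still has 5 valence electrons; Ca⁺ still has 1 valence electron.
All are still removing valence electrons, so compare the +1 ions as you would atoms: IE_2 generally rises across a period (higher Z_eff) and falls down a group (larger shell), subject to the usual subshell exceptions.
Valence configurations: O⁺ [He]2s²2p³, Ca⁺ [Ar]4s¹.
The numbers (kJ/mol): O 3388, Ca 1145.
So the second ionization energies run Ca < O.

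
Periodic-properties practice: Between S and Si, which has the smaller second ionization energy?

Si

IE_2 is the cost of taking one more electron from the +1 cation: S⁺ still has 5 valence electrons; Si⁺ still has 3 valence electrons.
All are still removing valence electrons, so compare the +1 ions as you would atoms: IE_2 generally rises across a period (higher Z_eff) and falls down a group (larger shell), subject to the usual subshell exceptions.
Valence configurations: S⁺ [Ne]3s²3p³, Si⁺ [Ne]3s²3p¹.
Tabulated IE_2 (kJ/mol): S 2252, Si 1577.
Overall IE_2 order: Si < S.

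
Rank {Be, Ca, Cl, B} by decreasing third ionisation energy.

Consider each +2 ion: Be²⁺ is the bare [He] core; Ca²⁺ is the bare [Ar] core; Cl²⁺ still has 5 valence electrons; B²⁺ still has 1 valence electron.
Core electrons are held far more tightly than valence electrons, so Ca and Be top the IE_3 order.
Valence configurations: Cl²⁺ [Ne]3s²3p³, B²⁺ [He]2s¹.
Tabulated IE_3 (kJ/mol): Be 14849, Ca 4912, Cl 3822, B 3660.
So the third ionization energies run B < Cl < Ca < Be.

Be > Ca > Cl > B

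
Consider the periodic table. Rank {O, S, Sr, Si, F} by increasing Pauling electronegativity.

Smaller atoms with higher effective nuclear charge are more electronegative.
Neither a single period nor a single group — weigh both effects.
Si > Sr: both effects reinforce here, so Si is clearly the higher of the two.
S > Si: both are in period 3; the period trend gives S the larger value.
O > S: they share group 16; the group trend gives O the larger value.
F > O: both are in period 2; the period trend gives F the larger value.
Approximate values (Pauling): O 3.44, F 3.98, Si 1.90, S 2.58, Sr 0.95.
So from lowest to highest: Sr < Si < S < O < F.

Sr < Si < S < O < F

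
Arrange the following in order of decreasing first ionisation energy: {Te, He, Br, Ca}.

He is in period 1, group 18; Ca is in period 4, group 2; Br is in period 4, group 17; Te is in period 5, group 16.
Removing the outermost electron gets harder across a period and easier down a group.
Here both period and group differ, so the two effects have to be weighed against each other.
Te > Ca: period and group pull opposite ways; the across-period shift dominates (869 vs 590 kJ/mol).
Br > Te: relative to Te, both the across-period and down-group shifts push Br's first ionization energy up.
He > Br: both effects reinforce here, so He is clearly the higher of the two.
Approximate values (kJ/mol): He 2372, Ca 590, Br 1140, Te 869.
So from highest to lowest: He > Br > Te > Ca.

He, Br, Te, Ca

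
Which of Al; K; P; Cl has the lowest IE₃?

Al

IE_3 is the cost of taking one more electron from the +2 cation: Al²⁺ still has 1 valence electron; K²⁺ is already 1 electron into the core; P²⁺ still has 3 valence electrons; Cl²⁺ still has 5 valence electrons.
Core electrons are held far more tightly than valence electrons, so K tops the IE_3 order.
Valence configurations: Al²⁺ [Ne]3s¹, P²⁺ [Ne]3s²3p¹, Cl²⁺ [Ne]3s²3p³.
The numbers (kJ/mol): Al 2745, K 4420, P 2914, Cl 3822.
So the third ionization energies run Al < P < Cl < K.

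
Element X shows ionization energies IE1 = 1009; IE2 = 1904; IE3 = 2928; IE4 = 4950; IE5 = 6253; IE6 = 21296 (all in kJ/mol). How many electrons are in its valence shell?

5

Look for the largest jump between consecutive ionization energies: IE6/IE5 ≈ 3.4, far larger than any earlier ratio.
That jump marks the point where a core electron is being removed. So the atom has 5 valence electrons.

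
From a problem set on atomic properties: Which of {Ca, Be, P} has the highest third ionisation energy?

After 2 electrons have been removed, what remains? Ca²⁺ is the bare [Ar] core; Be²⁺ is the bare [He] core; P²⁺ still has 3 valence electrons.
Pulling an electron out of a noble-gas core costs far more than removing a remaining valence electron, so Ca and Be sit at the high end of IE_3.
Approximate IE_3 values (kJ/mol): Ca 4912, Be 14849, P 2914.
So the third ionization energies run P < Ca < Be.

Be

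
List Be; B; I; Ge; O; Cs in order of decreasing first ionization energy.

Be is in period 2, group 2; B is in period 2, group 13; O is in period 2, group 16; Ge is in period 4, group 14; I is in period 5, group 17; Cs is in period 6, group 1.
IE₁ increases left→right with effective nuclear charge and decreases top→bottom as the valence shell moves farther out.
These span different periods and groups, so the two trends combine.
Ge > Cs: both effects reinforce here, so Ge is clearly the higher of the two.
B > Ge: the two effects oppose for this pair; the down-group effect wins (801 vs 762 kJ/mol).
Be > B: this pair runs against the simple trend — see the exception note.
I > Be: period and group pull opposite ways; the across-period shift dominates (1008 vs 900 kJ/mol).
O > I: the two effects oppose for this pair; the down-group effect wins (1314 vs 1008 kJ/mol).
Note the exception: Be has a higher first ionization energy than B, contrary to the simple trend — removing B's lone 2p electron is easier than breaking Be's filled 2s².
Tabulated first ionization energy (kJ/mol): Be 900, B 801, O 1314, Ge 762, I 1008, Cs 376.
So from highest to lowest: O > I > Be > B > Ge > Cs.

O, I, Be, B, Ge, Cs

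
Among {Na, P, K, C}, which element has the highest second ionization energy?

Na

After 1 electron has been removed, what remains? Na⁺ is the bare [Ne] core; P⁺ still has 4 valence electrons; K⁺ is the bare [Ar] core; C⁺ still has 3 valence electrons.
Breaking into a closed-shell core is much more expensive than removing a leftover valence electron — K and Na have the largest IE_2 here.
Valence configurations: P⁺ [Ne]3s²3p², C⁺ [He]2s²2p¹.
The numbers (kJ/mol): Na 4562, P 1907, K 3052, C 2353.
Hence IE_2: P < C < K < Na.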